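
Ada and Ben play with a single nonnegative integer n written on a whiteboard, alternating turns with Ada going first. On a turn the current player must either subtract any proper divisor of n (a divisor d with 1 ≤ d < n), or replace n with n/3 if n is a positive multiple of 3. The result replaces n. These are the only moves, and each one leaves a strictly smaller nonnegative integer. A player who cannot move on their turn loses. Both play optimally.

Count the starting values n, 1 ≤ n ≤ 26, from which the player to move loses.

Work bottom-up. With no move the player to move loses. Otherwise the position is W if at least one move leads to an L position for the opponent, and L if every move leads to a W.
n=0: no move → L
n=1: no move → L
n=2: W (go to 1, an L position)
n=3: W (go to 1, an L position)
n=4: L (options 2(W), 3(W) are all W)
n=5: W (go to 4, an L position)
n=6: W (go to 4, an L position)
n=7: L (sole option 6(W) is W)
n=8: W (go to 4, an L position)
n=9: L (options 3(W), 6(W), 8(W) are all W)
n=10: W (go to 9, an L position)
n=11: L (sole option 10(W) is W)
n=12: W (go to 4, an L position)
n=13: L (sole option 12(W) is W)
n=14: W (go to 7, an L position)
n=15: L (options 5(W), 10(W), 12(W), 14(W) are all W)
n=16: W (go to 15, an L position)
n=17: L (sole option 16(W) is W)
n=18: W (go to 9, an L position)
n=19: L (sole option 18(W) is W)
n=20: W (go to 15, an L position)
n=21: W (go to 7, an L position)
n=22: W (go to 11, an L position)
n=23: L (sole option 22(W) is W)
n=24: W (go to 23, an L position)
n=25: L (options 20(W), 24(W) are all W)
n=26: W (go to 13, an L position)
L entries with 1 ≤ n ≤ 26 (n=0 is outside the asked range and is not counted): n = 1, 4, 7, 9, 11, 13, 15, 17, 19, 23, 25; that makes 11.

11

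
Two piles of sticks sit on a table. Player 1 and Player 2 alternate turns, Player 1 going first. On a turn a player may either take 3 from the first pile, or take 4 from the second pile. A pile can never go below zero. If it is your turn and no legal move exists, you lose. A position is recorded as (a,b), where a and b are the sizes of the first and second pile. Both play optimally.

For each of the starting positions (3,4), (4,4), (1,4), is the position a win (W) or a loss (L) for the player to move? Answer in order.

Compute win/loss labels from the base case upward. A position with no move is L. Any other position is W if it can reach an L in one move, else L.
No move ever increases a pile, so every position that can arise here has a ≤ 4 and b ≤ 4; it is enough to label the cells with 0 ≤ a ≤ 4 and 0 ≤ b ≤ 4.
Every move lowers a or b (never raises either), so fill the grid row by row in increasing a, and left to right within a row: each cell's successors are then already labelled.
      b=0  b=1  b=2  b=3  b=4
a=0:    L    L    L    L    W
a=1:    L    L    L    L    W
a=2:    L    L    L    L    W
a=3:    W    W    W    W    L
a=4:    W    W    W    W    L
Cells with no legal move (terminal, hence L): (0,0), (0,1), (0,2), (0,3), (1,0), (1,1), (1,2), (1,3), (2,0), (2,1), (2,2), (2,3).
The remaining L cells, each justified by listing all of its moves:
(3,4): moves to (0,4)(W), (3,0)(W); every one is W ⇒ L
(4,4): moves to (1,4)(W), (4,0)(W); every one is W ⇒ L
Every other cell has at least one move into one of the L cells above, so it is W.
(3,4): one of the L cells justified above, so L
(4,4): one of the L cells justified above, so L
(1,4): the move to (1,0) reaches an L cell, so W

(3,4): L, (4,4): L, (1,4): W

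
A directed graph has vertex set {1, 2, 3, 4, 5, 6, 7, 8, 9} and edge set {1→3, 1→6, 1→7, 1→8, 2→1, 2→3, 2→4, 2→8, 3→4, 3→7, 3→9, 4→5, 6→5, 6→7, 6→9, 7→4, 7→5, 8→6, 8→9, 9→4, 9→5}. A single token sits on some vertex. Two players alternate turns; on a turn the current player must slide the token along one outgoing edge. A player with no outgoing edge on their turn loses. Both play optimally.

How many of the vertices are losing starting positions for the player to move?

Label each position W (a win for the player to move) or L (a loss). A position with no legal move is L; any other position is W exactly when some move reaches an L, and L when every move reaches a W.
Every edge goes from a vertex to one that appears earlier in the order 5, 4, 9, 7, 6, 8, 3, 1, 2, so processing vertices in that order labels each vertex after all of its successors.
5: no outgoing edge → L
4: can move to 5, which is L ⇒ W
9: can move to 5, which is L ⇒ W
7: can move to 5, which is L ⇒ W
6: can move to 5, which is L ⇒ W
8: moves to 6(W), 9(W); every one is W ⇒ L
3: moves to 7(W), 9(W), 4(W); every one is W ⇒ L
1: can move to 3, which is L ⇒ W
2: can move to 3, which is L ⇒ W
The L vertices are 3, 5, 8; that is 3 in all.

3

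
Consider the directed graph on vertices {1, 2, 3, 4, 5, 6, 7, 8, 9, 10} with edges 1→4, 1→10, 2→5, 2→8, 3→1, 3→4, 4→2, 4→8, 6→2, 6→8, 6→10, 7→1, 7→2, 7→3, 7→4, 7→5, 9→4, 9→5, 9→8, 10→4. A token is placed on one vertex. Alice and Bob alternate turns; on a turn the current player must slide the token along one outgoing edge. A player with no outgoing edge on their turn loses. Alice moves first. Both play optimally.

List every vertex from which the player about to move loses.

Positions with no move are L. A position that does have a move is losing for the player to move precisely when every available move leads to a winning position for the opponent. Fill in the labels:
Every edge goes from a vertex to one that appears earlier in the order 8, 5, 2, 4, 10, 1, 6, 3, 9, 7, so processing vertices in that order labels each vertex after all of its successors.
8: no outgoing edge → L
5: no outgoing edge → L
2: can move to 5, which is L ⇒ W
4: can move to 8, which is L ⇒ W
10: the only move is to 4(W), a W ⇒ L
1: can move to 10, which is L ⇒ W
6: can move to 10, which is L ⇒ W
3: moves to 1(W), 4(W); every one is W ⇒ L
9: can move to 5, which is L ⇒ W
7: can move to 3, which is L ⇒ W
The losing starting vertices are exactly the entries labelled L in this table (4 of them).

3, 5, 8, 10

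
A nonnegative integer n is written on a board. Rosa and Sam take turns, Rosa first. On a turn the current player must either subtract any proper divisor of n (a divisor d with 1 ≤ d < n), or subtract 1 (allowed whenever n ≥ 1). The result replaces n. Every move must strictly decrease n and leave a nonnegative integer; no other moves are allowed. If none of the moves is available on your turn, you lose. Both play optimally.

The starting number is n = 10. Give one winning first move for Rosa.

Move to 5.

Compute win/loss labels from the base case upward. A position with no move is L. Any other position is W if it can reach an L in one move, else L.
n=0: no move → L
n=1: reaches L-position 0 → W
n=2: only reaches 1(W), which is W → L
n=3: reaches L-position 2 → W
n=4: reaches L-position 2 → W
n=5: only reaches 4(W), which is W → L
n=6: reaches L-position 5 → W
n=7: only reaches 6(W), which is W → L
n=8: reaches L-position 7 → W
n=9: only reaches 6(W), 8(W), all W → L
n=10: reaches L-position 5 → W
From 10, the L positions reachable in one move are: 5, 9. Any move reaching one of these is winning.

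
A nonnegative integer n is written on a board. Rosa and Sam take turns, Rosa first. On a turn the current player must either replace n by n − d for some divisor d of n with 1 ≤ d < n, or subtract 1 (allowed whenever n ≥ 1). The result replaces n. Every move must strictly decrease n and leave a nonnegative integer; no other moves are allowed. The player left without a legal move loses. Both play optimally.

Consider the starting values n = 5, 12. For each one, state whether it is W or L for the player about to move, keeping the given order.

5: L, 12: W

Label each position W (a win for the player to move) or L (a loss). A position with no legal move is L; any other position is W exactly when some move reaches an L, and L when every move reaches a W.
n=0: no move → L
n=1: can move to 0, which is L ⇒ W
n=2: the only move is to 1(W), a W ⇒ L
n=3: can move to 2, which is L ⇒ W
n=4: can move to 2, which is L ⇒ W
n=5: the only move is to 4(W), a W ⇒ L
n=6: can move to 5, which is L ⇒ W
n=7: the only move is to 6(W), a W ⇒ L
n=8: can move to 7, which is L ⇒ W
n=9: moves to 6(W), 8(W); every one is W ⇒ L
n=10: can move to 5, which is L ⇒ W
n=11: the only move is to 10(W), a W ⇒ L
n=12: can move to 9, which is L ⇒ W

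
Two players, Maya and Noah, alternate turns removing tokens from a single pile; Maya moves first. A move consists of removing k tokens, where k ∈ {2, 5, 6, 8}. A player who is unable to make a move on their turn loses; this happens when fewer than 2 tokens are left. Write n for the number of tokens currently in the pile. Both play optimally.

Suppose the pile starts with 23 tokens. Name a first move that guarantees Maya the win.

Positions with no move are L. A position that does have a move is losing for the player to move precisely when every available move leads to a winning position for the opponent. Fill in the labels:
n=0: no move → L
n=1: no move → L
n=2: W (go to 0, an L position)
n=3: W (go to 1, an L position)
n=4: L (sole option 2(W) is W)
n=5: W (go to 0, an L position)
n=6: W (go to 4, an L position)
n=7: W (go to 1, an L position)
n=8: W (go to 0, an L position)
n=9: W (go to 4, an L position)
n=10: W (go to 4, an L position)
n=11: L (options 9(W), 6(W), 5(W), 3(W) are all W)
n=12: W (go to 4, an L position)
n=13: W (go to 11, an L position)
n=14: L (options 12(W), 9(W), 8(W), 6(W) are all W)
n=15: L (options 13(W), 10(W), 9(W), 7(W) are all W)
n=16: W (go to 14, an L position)
n=17: W (go to 15, an L position)
n=18: L (options 16(W), 13(W), 12(W), 10(W) are all W)
n=19: W (go to 14, an L position)
n=20: W (go to 18, an L position)
n=21: W (go to 15, an L position)
n=22: W (go to 14, an L position)
n=23: W (go to 18, an L position)
From 23, the L positions reachable in one move are: 18, 15. Any move reaching one of these is winning.

Remove 5, leaving 18.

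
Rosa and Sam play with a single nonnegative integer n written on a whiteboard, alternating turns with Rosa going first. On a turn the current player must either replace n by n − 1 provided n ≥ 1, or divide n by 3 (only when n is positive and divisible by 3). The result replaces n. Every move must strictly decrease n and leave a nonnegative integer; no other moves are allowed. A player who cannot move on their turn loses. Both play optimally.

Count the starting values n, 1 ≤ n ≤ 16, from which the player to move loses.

7

Positions with no move are L. A position that does have a move is losing for the player to move precisely when every available move leads to a winning position for the opponent. Fill in the labels:
n=0: no move → L
n=1: →0(L), so W
n=2: →1(W) only, which is W, so L
n=3: →2(L), so W
n=4: →3(W) only, which is W, so L
n=5: →4(L), so W
n=6: →2(L), so W
n=7: →6(W) only, which is W, so L
n=8: →7(L), so W
n=9: →3(W), 8(W) — all W, so L
n=10: →9(L), so W
n=11: →10(W) only, which is W, so L
n=12: →4(L), so W
n=13: →12(W) only, which is W, so L
n=14: →13(L), so W
n=15: →5(W), 14(W) — all W, so L
n=16: →15(L), so W
L entries with 1 ≤ n ≤ 16 (n=0 is outside the asked range and is not counted): n = 2, 4, 7, 9, 11, 13, 15; that makes 7.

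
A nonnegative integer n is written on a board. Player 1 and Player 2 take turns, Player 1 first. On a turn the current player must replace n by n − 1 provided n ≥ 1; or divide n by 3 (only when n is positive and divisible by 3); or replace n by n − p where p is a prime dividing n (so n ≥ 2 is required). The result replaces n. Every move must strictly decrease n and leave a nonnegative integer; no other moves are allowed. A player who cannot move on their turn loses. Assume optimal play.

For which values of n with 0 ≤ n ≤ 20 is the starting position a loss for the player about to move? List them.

Positions with no move are L. A position that does have a move is losing for the player to move precisely when every available move leads to a winning position for the opponent. Fill in the labels:
n=0: no move → L
n=1: →0(L), so W
n=2: →0(L), so W
n=3: →0(L), so W
n=4: →2(W), 3(W) — all W, so L
n=5: →0(L), so W
n=6: →4(L), so W
n=7: →0(L), so W
n=8: →6(W), 7(W) — all W, so L
n=9: →8(L), so W
n=10: →8(L), so W
n=11: →0(L), so W
n=12: →4(L), so W
n=13: →0(L), so W
n=14: →7(W), 12(W), 13(W) — all W, so L
n=15: →14(L), so W
n=16: →14(L), so W
n=17: →0(L), so W
n=18: →6(W), 15(W), 16(W), 17(W) — all W, so L
n=19: →0(L), so W
n=20: →18(L), so W
The losing starting values of n are exactly the entries labelled L in this table (5 of them).

0, 4, 8, 14, 18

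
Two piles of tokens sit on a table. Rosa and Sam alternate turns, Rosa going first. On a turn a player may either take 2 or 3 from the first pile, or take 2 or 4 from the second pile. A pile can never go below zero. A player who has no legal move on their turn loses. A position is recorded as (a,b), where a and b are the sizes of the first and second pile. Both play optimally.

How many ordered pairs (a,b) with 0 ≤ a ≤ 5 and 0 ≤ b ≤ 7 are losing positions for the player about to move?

18

Use the standard recursion: the mover loses at a terminal position; elsewhere, the mover wins exactly when some move hands the opponent an L position.
Every move lowers a or b (never raises either), so fill the grid row by row in increasing a, and left to right within a row: each cell's successors are then already labelled.
      b=0  b=1  b=2  b=3  b=4  b=5  b=6  b=7
a=0:    L    L    W    W    W    W    L    L
a=1:    L    L    W    W    W    W    L    L
a=2:    W    W    L    L    W    W    W    W
a=3:    W    W    L    L    W    W    W    W
a=4:    W    W    W    W    L    L    W    W
a=5:    L    L    W    W    W    W    L    L
Cells with no legal move (terminal, hence L): (0,0), (0,1), (1,0), (1,1).
The remaining L cells, each justified by listing all of its moves:
(0,6): only reaches (0,4)(W), (0,2)(W), all W → L
(0,7): only reaches (0,5)(W), (0,3)(W), all W → L
(1,6): only reaches (1,4)(W), (1,2)(W), all W → L
(1,7): only reaches (1,5)(W), (1,3)(W), all W → L
(2,2): only reaches (0,2)(W), (2,0)(W), all W → L
(2,3): only reaches (0,3)(W), (2,1)(W), all W → L
(3,2): only reaches (1,2)(W), (0,2)(W), (3,0)(W), all W → L
(3,3): only reaches (1,3)(W), (0,3)(W), (3,1)(W), all W → L
(4,4): only reaches (2,4)(W), (1,4)(W), (4,2)(W), (4,0)(W), all W → L
(4,5): only reaches (2,5)(W), (1,5)(W), (4,3)(W), (4,1)(W), all W → L
(5,0): only reaches (3,0)(W), (2,0)(W), all W → L
(5,1): only reaches (3,1)(W), (2,1)(W), all W → L
(5,6): only reaches (3,6)(W), (2,6)(W), (5,4)(W), (5,2)(W), all W → L
(5,7): only reaches (3,7)(W), (2,7)(W), (5,5)(W), (5,3)(W), all W → L
Every other cell has at least one move into one of the L cells above, so it is W.
L cells per row: a=0: 4, a=1: 4, a=2: 2, a=3: 2, a=4: 2, a=5: 4; total 18.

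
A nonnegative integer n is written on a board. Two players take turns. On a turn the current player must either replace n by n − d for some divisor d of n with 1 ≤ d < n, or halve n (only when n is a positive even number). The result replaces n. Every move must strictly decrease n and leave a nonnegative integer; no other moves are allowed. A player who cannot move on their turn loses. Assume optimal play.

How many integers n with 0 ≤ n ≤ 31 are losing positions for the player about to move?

Label each position W (a win for the player to move) or L (a loss). A position with no legal move is L; any other position is W exactly when some move reaches an L, and L when every move reaches a W.
n=0: no move → L
n=1: no move → L
n=2: reaches L-position 1 → W
n=3: only reaches 2(W), which is W → L
n=4: reaches L-position 3 → W
n=5: only reaches 4(W), which is W → L
n=6: reaches L-position 3 → W
n=7: only reaches 6(W), which is W → L
n=8: reaches L-position 7 → W
n=9: only reaches 6(W), 8(W), all W → L
n=10: reaches L-position 5 → W
n=11: only reaches 10(W), which is W → L
n=12: reaches L-position 9 → W
n=13: only reaches 12(W), which is W → L
n=14: reaches L-position 7 → W
n=15: only reaches 10(W), 12(W), 14(W), all W → L
n=16: reaches L-position 15 → W
n=17: only reaches 16(W), which is W → L
n=18: reaches L-position 9 → W
n=19: only reaches 18(W), which is W → L
n=20: reaches L-position 15 → W
n=21: only reaches 14(W), 18(W), 20(W), all W → L
n=22: reaches L-position 11 → W
n=23: only reaches 22(W), which is W → L
n=24: reaches L-position 21 → W
n=25: only reaches 20(W), 24(W), all W → L
n=26: reaches L-position 13 → W
n=27: only reaches 18(W), 24(W), 26(W), all W → L
n=28: reaches L-position 21 → W
n=29: only reaches 28(W), which is W → L
n=30: reaches L-position 15 → W
n=31: only reaches 30(W), which is W → L
L entries with 0 ≤ n ≤ 31: n = 0, 1, 3, 5, 7, 9, 11, 13, 15, 17, 19, 21, 23, 25, 27, 29, 31; that makes 17.

17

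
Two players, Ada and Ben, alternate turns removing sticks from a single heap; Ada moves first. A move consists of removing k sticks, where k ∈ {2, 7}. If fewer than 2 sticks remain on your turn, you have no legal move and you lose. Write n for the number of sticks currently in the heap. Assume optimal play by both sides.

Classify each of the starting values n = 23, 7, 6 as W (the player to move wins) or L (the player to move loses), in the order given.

Work bottom-up. With no move the player to move loses. Otherwise the position is W if at least one move leads to an L position for the opponent, and L if every move leads to a W.
n=0: no move → L
n=1: no move → L
n=2: W (go to 0, an L position)
n=3: W (go to 1, an L position)
n=4: L (sole option 2(W) is W)
n=5: L (sole option 3(W) is W)
n=6: W (go to 4, an L position)
n=7: W (go to 5, an L position)
n=8: W (go to 1, an L position)
n=9: L (options 7(W), 2(W) are all W)
n=10: L (options 8(W), 3(W) are all W)
n=11: W (go to 9, an L position)
n=12: W (go to 10, an L position)
n=13: L (options 11(W), 6(W) are all W)
n=14: L (options 12(W), 7(W) are all W)
n=15: W (go to 13, an L position)
n=16: W (go to 14, an L position)
n=17: W (go to 10, an L position)
n=18: L (options 16(W), 11(W) are all W)
n=19: L (options 17(W), 12(W) are all W)
n=20: W (go to 18, an L position)
n=21: W (go to 19, an L position)
n=22: L (options 20(W), 15(W) are all W)
n=23: L (options 21(W), 16(W) are all W)

23: L, 7: W, 6: W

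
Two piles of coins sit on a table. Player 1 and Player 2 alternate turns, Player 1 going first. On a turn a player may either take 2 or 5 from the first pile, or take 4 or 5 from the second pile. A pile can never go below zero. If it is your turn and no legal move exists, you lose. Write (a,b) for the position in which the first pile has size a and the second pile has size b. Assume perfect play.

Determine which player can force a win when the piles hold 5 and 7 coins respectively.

Player 1 wins.

Positions with no move are L. A position that does have a move is losing for the player to move precisely when every available move leads to a winning position for the opponent. Fill in the labels:
No move ever increases a pile, so every position that can arise here has a ≤ 5 and b ≤ 7; it is enough to label the cells with 0 ≤ a ≤ 5 and 0 ≤ b ≤ 7.
Every move lowers a or b (never raises either), so fill the grid row by row in increasing a, and left to right within a row: each cell's successors are then already labelled.
      b=0  b=1  b=2  b=3  b=4  b=5  b=6  b=7
a=0:    L    L    L    L    W    W    W    W
a=1:    L    L    L    L    W    W    W    W
a=2:    W    W    W    W    L    L    L    L
a=3:    W    W    W    W    L    L    L    L
a=4:    L    L    L    L    W    W    W    W
a=5:    W    W    W    W    W    W    W    W
Cells with no legal move (terminal, hence L): (0,0), (0,1), (0,2), (0,3), (1,0), (1,1), (1,2), (1,3).
The remaining L cells, each justified by listing all of its moves:
(2,4): L (options (0,4)(W), (2,0)(W) are all W)
(2,5): L (options (0,5)(W), (2,1)(W), (2,0)(W) are all W)
(2,6): L (options (0,6)(W), (2,2)(W), (2,1)(W) are all W)
(2,7): L (options (0,7)(W), (2,3)(W), (2,2)(W) are all W)
(3,4): L (options (1,4)(W), (3,0)(W) are all W)
(3,5): L (options (1,5)(W), (3,1)(W), (3,0)(W) are all W)
(3,6): L (options (1,6)(W), (3,2)(W), (3,1)(W) are all W)
(3,7): L (options (1,7)(W), (3,3)(W), (3,2)(W) are all W)
(4,0): L (sole option (2,0)(W) is W)
(4,1): L (sole option (2,1)(W) is W)
(4,2): L (sole option (2,2)(W) is W)
(4,3): L (sole option (2,3)(W) is W)
Every other cell has at least one move into one of the L cells above, so it is W.
The starting position (5,7) is W: Player 1 should move to (3,7), handing over an L position.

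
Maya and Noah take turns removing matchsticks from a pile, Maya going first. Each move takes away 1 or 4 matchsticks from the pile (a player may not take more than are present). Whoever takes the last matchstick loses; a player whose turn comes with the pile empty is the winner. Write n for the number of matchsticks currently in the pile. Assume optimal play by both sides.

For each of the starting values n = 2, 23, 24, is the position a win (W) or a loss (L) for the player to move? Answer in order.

Build the W/L table. Terminal = W. A non-terminal position is W if it has a move to some L; otherwise it is L.
n=0: no move; the opponent has just taken the last matchstick and therefore loses → W
n=1: L (sole option 0(W) is W)
n=2: W (go to 1, an L position)
n=3: L (sole option 2(W) is W)
n=4: W (go to 3, an L position)
n=5: W (go to 1, an L position)
n=6: L (options 5(W), 2(W) are all W)
n=7: W (go to 6, an L position)
n=8: L (options 7(W), 4(W) are all W)
n=9: W (go to 8, an L position)
n=10: W (go to 6, an L position)
n=11: L (options 10(W), 7(W) are all W)
n=12: W (go to 11, an L position)
n=13: L (options 12(W), 9(W) are all W)
n=14: W (go to 13, an L position)
n=15: W (go to 11, an L position)
n=16: L (options 15(W), 12(W) are all W)
n=17: W (go to 16, an L position)
n=18: L (options 17(W), 14(W) are all W)
n=19: W (go to 18, an L position)
n=20: W (go to 16, an L position)
n=21: L (options 20(W), 17(W) are all W)
n=22: W (go to 21, an L position)
n=23: L (options 22(W), 19(W) are all W)
n=24: W (go to 23, an L position)

2: W, 23: L, 24: W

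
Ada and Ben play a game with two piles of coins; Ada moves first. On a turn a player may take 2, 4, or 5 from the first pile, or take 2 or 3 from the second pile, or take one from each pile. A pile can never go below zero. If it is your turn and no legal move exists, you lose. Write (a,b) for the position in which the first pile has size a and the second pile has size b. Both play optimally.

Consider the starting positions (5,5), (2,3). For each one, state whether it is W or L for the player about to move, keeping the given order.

Compute win/loss labels from the base case upward. A position with no move is L. Any other position is W if it can reach an L in one move, else L.
No move ever increases a pile, so every position that can arise here has a ≤ 5 and b ≤ 5; it is enough to label the cells with 0 ≤ a ≤ 5 and 0 ≤ b ≤ 5.
Every move lowers a or b (never raises either), so fill the grid row by row in increasing a, and left to right within a row: each cell's successors are then already labelled.
      b=0  b=1  b=2  b=3  b=4  b=5
a=0:    L    L    W    W    W    L
a=1:    L    W    W    W    L    L
a=2:    W    W    L    L    W    W
a=3:    W    L    L    W    W    W
a=4:    W    W    W    W    L    W
a=5:    W    W    W    L    W    W
Cells with no legal move (terminal, hence L): (0,0), (0,1), (1,0).
The remaining L cells, each justified by listing all of its moves:
(0,5): L (options (0,3)(W), (0,2)(W) are all W)
(1,4): L (options (1,2)(W), (1,1)(W), (0,3)(W) are all W)
(1,5): L (options (1,3)(W), (1,2)(W), (0,4)(W) are all W)
(2,2): L (options (0,2)(W), (2,0)(W), (1,1)(W) are all W)
(2,3): L (options (0,3)(W), (2,1)(W), (2,0)(W), (1,2)(W) are all W)
(3,1): L (options (1,1)(W), (2,0)(W) are all W)
(3,2): L (options (1,2)(W), (3,0)(W), (2,1)(W) are all W)
(4,4): L (options (2,4)(W), (0,4)(W), (4,2)(W), (4,1)(W), (3,3)(W) are all W)
(5,3): L (options (3,3)(W), (1,3)(W), (0,3)(W), (5,1)(W), (5,0)(W), (4,2)(W) are all W)
Every other cell has at least one move into one of the L cells above, so it is W.
(5,5): the move to (1,5) reaches an L cell, so W
(2,3): one of the L cells justified above, so L

(5,5): W, (2,3): L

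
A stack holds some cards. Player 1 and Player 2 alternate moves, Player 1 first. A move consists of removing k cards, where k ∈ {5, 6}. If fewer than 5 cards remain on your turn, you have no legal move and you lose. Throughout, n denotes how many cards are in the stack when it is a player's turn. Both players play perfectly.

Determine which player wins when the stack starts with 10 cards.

Player 1 wins.

Work bottom-up. With no move the player to move loses. Otherwise the position is W if at least one move leads to an L position for the opponent, and L if every move leads to a W.
n=0: no move → L
n=1: no move → L
n=2: no move → L
n=3: no move → L
n=4: no move → L
n=5: reaches L-position 0 → W
n=6: reaches L-position 1 → W
n=7: reaches L-position 2 → W
n=8: reaches L-position 3 → W
n=9: reaches L-position 4 → W
n=10: reaches L-position 4 → W
The starting position 10 is W: Player 1 should remove 6, leaving 4, handing over an L position.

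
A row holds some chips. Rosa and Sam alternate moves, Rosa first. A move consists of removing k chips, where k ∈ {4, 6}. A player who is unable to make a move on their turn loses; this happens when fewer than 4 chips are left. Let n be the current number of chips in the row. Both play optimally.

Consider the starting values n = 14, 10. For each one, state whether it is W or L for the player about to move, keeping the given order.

14: W, 10: L

Classify positions by backward induction: terminal positions (no move available) are L. From any other position, the mover wins iff some move reaches an L.
n=0: no move → L
n=1: no move → L
n=2: no move → L
n=3: no move → L
n=4: reaches L-position 0 → W
n=5: reaches L-position 1 → W
n=6: reaches L-position 2 → W
n=7: reaches L-position 3 → W
n=8: reaches L-position 2 → W
n=9: reaches L-position 3 → W
n=10: only reaches 6(W), 4(W), all W → L
n=11: only reaches 7(W), 5(W), all W → L
n=12: only reaches 8(W), 6(W), all W → L
n=13: only reaches 9(W), 7(W), all W → L
n=14: reaches L-position 10 → W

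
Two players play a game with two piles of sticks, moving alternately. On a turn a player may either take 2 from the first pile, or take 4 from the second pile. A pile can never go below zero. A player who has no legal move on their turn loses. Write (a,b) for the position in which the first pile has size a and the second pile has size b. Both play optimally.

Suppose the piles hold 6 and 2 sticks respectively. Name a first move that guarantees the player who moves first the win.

Classify positions by backward induction: terminal positions (no move available) are L. From any other position, the mover wins iff some move reaches an L.
No move ever increases a pile, so every position that can arise here has a ≤ 6 and b ≤ 2; it is enough to label the cells with 0 ≤ a ≤ 6 and 0 ≤ b ≤ 2.
Every move lowers a or b (never raises either), so fill the grid row by row in increasing a, and left to right within a row: each cell's successors are then already labelled.
      b=0  b=1  b=2
a=0:    L    L    L
a=1:    L    L    L
a=2:    W    W    W
a=3:    W    W    W
a=4:    L    L    L
a=5:    L    L    L
a=6:    W    W    W
Cells with no legal move (terminal, hence L): (0,0), (0,1), (0,2), (1,0), (1,1), (1,2).
The remaining L cells, each justified by listing all of its moves:
(4,0): only reaches (2,0)(W), which is W → L
(4,1): only reaches (2,1)(W), which is W → L
(4,2): only reaches (2,2)(W), which is W → L
(5,0): only reaches (3,0)(W), which is W → L
(5,1): only reaches (3,1)(W), which is W → L
(5,2): only reaches (3,2)(W), which is W → L
Every other cell has at least one move into one of the L cells above, so it is W.
From (6,2), the L positions reachable in one move are: (4,2).

Move to (4,2).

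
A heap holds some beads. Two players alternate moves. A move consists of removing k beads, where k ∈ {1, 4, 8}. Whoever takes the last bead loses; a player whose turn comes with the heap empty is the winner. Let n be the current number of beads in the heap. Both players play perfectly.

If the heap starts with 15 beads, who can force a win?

The second player wins.

Compute win/loss labels from the base case upward. A position with no move is W. Any other position is W if it can reach an L in one move, else L.
n=0: no move; the opponent has just taken the last bead and therefore loses → W
n=1: →0(W) only, which is W, so L
n=2: →1(L), so W
n=3: →2(W) only, which is W, so L
n=4: →3(L), so W
n=5: →1(L), so W
n=6: →5(W), 2(W) — all W, so L
n=7: →6(L), so W
n=8: →7(W), 4(W), 0(W) — all W, so L
n=9: →8(L), so W
n=10: →6(L), so W
n=11: →3(L), so W
n=12: →8(L), so W
n=13: →12(W), 9(W), 5(W) — all W, so L
n=14: →13(L), so W
n=15: →14(W), 11(W), 7(W) — all W, so L
Every move from 15 reaches a W position, so the mover loses.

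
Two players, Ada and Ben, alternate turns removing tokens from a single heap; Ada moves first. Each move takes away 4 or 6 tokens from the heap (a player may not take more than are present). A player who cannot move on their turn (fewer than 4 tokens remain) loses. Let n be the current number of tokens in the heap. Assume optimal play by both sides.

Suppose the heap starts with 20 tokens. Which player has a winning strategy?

Use the standard recursion: the mover loses at a terminal position; elsewhere, the mover wins exactly when some move hands the opponent an L position.
n=0: no move → L
n=1: no move → L
n=2: no move → L
n=3: no move → L
n=4: W (go to 0, an L position)
n=5: W (go to 1, an L position)
n=6: W (go to 2, an L position)
n=7: W (go to 3, an L position)
n=8: W (go to 2, an L position)
n=9: W (go to 3, an L position)
n=10: L (options 6(W), 4(W) are all W)
n=11: L (options 7(W), 5(W) are all W)
n=12: L (options 8(W), 6(W) are all W)
n=13: L (options 9(W), 7(W) are all W)
n=14: W (go to 10, an L position)
n=15: W (go to 11, an L position)
n=16: W (go to 12, an L position)
n=17: W (go to 13, an L position)
n=18: W (go to 12, an L position)
n=19: W (go to 13, an L position)
n=20: L (options 16(W), 14(W) are all W)
Every move from 20 reaches a W position, so the mover loses.

Ben wins.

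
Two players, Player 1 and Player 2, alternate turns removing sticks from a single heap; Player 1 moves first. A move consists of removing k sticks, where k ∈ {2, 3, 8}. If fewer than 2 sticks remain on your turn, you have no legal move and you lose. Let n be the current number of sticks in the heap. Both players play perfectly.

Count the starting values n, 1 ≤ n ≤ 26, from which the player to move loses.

11

Use the standard recursion: the mover loses at a terminal position; elsewhere, the mover wins exactly when some move hands the opponent an L position.
n=0: no move → L
n=1: no move → L
n=2: W (go to 0, an L position)
n=3: W (go to 1, an L position)
n=4: W (go to 1, an L position)
n=5: L (options 3(W), 2(W) are all W)
n=6: L (options 4(W), 3(W) are all W)
n=7: W (go to 5, an L position)
n=8: W (go to 6, an L position)
n=9: W (go to 6, an L position)
n=10: L (options 8(W), 7(W), 2(W) are all W)
n=11: L (options 9(W), 8(W), 3(W) are all W)
n=12: W (go to 10, an L position)
n=13: W (go to 11, an L position)
n=14: W (go to 11, an L position)
n=15: L (options 13(W), 12(W), 7(W) are all W)
n=16: L (options 14(W), 13(W), 8(W) are all W)
n=17: W (go to 15, an L position)
n=18: W (go to 16, an L position)
n=19: W (go to 16, an L position)
n=20: L (options 18(W), 17(W), 12(W) are all W)
n=21: L (options 19(W), 18(W), 13(W) are all W)
n=22: W (go to 20, an L position)
n=23: W (go to 21, an L position)
n=24: W (go to 21, an L position)
n=25: L (options 23(W), 22(W), 17(W) are all W)
n=26: L (options 24(W), 23(W), 18(W) are all W)
L entries with 1 ≤ n ≤ 26 (n=0 is outside the asked range and is not counted): n = 1, 5, 6, 10, 11, 15, 16, 20, 21, 25, 26; that makes 11.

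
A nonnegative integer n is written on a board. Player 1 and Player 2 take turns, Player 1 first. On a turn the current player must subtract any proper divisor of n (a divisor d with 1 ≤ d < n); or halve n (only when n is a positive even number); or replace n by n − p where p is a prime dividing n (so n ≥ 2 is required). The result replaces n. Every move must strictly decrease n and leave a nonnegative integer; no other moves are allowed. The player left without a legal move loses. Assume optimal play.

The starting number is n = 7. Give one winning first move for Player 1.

Move to 0.

Compute win/loss labels from the base case upward. A position with no move is L. Any other position is W if it can reach an L in one move, else L.
n=0: no move → L
n=1: no move → L
n=2: reaches L-position 0 → W
n=3: reaches L-position 0 → W
n=4: only reaches 2(W), 3(W), all W → L
n=5: reaches L-position 0 → W
n=6: reaches L-position 4 → W
n=7: reaches L-position 0 → W
From 7, the L positions reachable in one move are: 0.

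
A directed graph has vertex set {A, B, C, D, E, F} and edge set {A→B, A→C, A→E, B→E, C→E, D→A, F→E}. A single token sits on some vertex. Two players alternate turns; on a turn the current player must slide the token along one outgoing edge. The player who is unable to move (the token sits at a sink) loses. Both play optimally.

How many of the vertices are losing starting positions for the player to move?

2

Positions with no move are L. A position that does have a move is losing for the player to move precisely when every available move leads to a winning position for the opponent. Fill in the labels:
Every edge goes from a vertex to one that appears earlier in the order E, B, C, A, D, F, so processing vertices in that order labels each vertex after all of its successors.
E: no outgoing edge → L
B: W (go to E, an L position)
C: W (go to E, an L position)
A: W (go to E, an L position)
D: L (sole option A(W) is W)
F: W (go to E, an L position)
The L vertices are D, E; that is 2 in all.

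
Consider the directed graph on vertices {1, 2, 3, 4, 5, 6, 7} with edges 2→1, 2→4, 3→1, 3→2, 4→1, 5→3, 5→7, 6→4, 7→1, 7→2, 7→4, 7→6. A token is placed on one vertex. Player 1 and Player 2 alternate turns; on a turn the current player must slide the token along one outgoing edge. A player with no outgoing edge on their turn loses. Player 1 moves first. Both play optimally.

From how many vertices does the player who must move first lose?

3

Compute win/loss labels from the base case upward. A position with no move is L. Any other position is W if it can reach an L in one move, else L.
Every edge goes from a vertex to one that appears earlier in the order 1, 4, 6, 2, 7, 3, 5, so processing vertices in that order labels each vertex after all of its successors.
1: no outgoing edge → L
4: can move to 1, which is L ⇒ W
6: the only move is to 4(W), a W ⇒ L
2: can move to 1, which is L ⇒ W
7: can move to 6, which is L ⇒ W
3: can move to 1, which is L ⇒ W
5: moves to 3(W), 7(W); every one is W ⇒ L
The L vertices are 1, 5, 6; that is 3 in all.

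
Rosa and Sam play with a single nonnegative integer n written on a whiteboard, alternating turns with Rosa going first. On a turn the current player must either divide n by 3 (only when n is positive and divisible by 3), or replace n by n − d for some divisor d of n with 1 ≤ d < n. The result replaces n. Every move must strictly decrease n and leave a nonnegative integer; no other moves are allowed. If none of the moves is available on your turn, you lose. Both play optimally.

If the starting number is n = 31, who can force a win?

Positions with no move are L. A position that does have a move is losing for the player to move precisely when every available move leads to a winning position for the opponent. Fill in the labels:
n=0: no move → L
n=1: no move → L
n=2: can move to 1, which is L ⇒ W
n=3: can move to 1, which is L ⇒ W
n=4: moves to 2(W), 3(W); every one is W ⇒ L
n=5: can move to 4, which is L ⇒ W
n=6: can move to 4, which is L ⇒ W
n=7: the only move is to 6(W), a W ⇒ L
n=8: can move to 4, which is L ⇒ W
n=9: moves to 3(W), 6(W), 8(W); every one is W ⇒ L
n=10: can move to 9, which is L ⇒ W
n=11: the only move is to 10(W), a W ⇒ L
n=12: can move to 4, which is L ⇒ W
n=13: the only move is to 12(W), a W ⇒ L
n=14: can move to 7, which is L ⇒ W
n=15: moves to 5(W), 10(W), 12(W), 14(W); every one is W ⇒ L
n=16: can move to 15, which is L ⇒ W
n=17: the only move is to 16(W), a W ⇒ L
n=18: can move to 9, which is L ⇒ W
n=19: the only move is to 18(W), a W ⇒ L
n=20: can move to 15, which is L ⇒ W
n=21: can move to 7, which is L ⇒ W
n=22: can move to 11, which is L ⇒ W
n=23: the only move is to 22(W), a W ⇒ L
n=24: can move to 23, which is L ⇒ W
n=25: moves to 20(W), 24(W); every one is W ⇒ L
n=26: can move to 13, which is L ⇒ W
n=27: can move to 9, which is L ⇒ W
n=28: moves to 14(W), 21(W), 24(W), 26(W), 27(W); every one is W ⇒ L
n=29: can move to 28, which is L ⇒ W
n=30: can move to 15, which is L ⇒ W
n=31: the only move is to 30(W), a W ⇒ L
The starting position 31 is L: whatever Rosa does, the opponent receives a W position.

Sam wins.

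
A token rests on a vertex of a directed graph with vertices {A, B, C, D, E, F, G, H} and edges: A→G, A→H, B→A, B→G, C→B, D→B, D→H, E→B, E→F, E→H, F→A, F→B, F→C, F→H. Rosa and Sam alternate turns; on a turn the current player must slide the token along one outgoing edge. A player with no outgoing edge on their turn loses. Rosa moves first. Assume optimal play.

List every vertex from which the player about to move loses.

C, G, H

Use the standard recursion: the mover loses at a terminal position; elsewhere, the mover wins exactly when some move hands the opponent an L position.
Every edge goes from a vertex to one that appears earlier in the order G, H, A, B, C, F, E, D, so processing vertices in that order labels each vertex after all of its successors.
G: no outgoing edge → L
H: no outgoing edge → L
A: reaches L-position H → W
B: reaches L-position G → W
C: only reaches B(W), which is W → L
F: reaches L-position C → W
E: reaches L-position H → W
D: reaches L-position H → W
Reading off the rows marked L gives the requested list; there are 3 such vertices.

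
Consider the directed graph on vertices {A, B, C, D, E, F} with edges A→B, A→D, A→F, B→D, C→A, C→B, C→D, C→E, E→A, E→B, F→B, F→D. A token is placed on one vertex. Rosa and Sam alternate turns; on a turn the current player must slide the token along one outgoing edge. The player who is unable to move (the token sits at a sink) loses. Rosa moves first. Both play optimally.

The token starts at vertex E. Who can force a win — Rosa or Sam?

Compute win/loss labels from the base case upward. A position with no move is L. Any other position is W if it can reach an L in one move, else L.
Every edge goes from a vertex to one that appears earlier in the order D, B, F, A, E, C, so processing vertices in that order labels each vertex after all of its successors.
D: no outgoing edge → L
B: reaches L-position D → W
F: reaches L-position D → W
A: reaches L-position D → W
E: only reaches A(W), B(W), all W → L
C: reaches L-position E → W
Every move from E reaches a W position, so the mover loses.

Sam wins.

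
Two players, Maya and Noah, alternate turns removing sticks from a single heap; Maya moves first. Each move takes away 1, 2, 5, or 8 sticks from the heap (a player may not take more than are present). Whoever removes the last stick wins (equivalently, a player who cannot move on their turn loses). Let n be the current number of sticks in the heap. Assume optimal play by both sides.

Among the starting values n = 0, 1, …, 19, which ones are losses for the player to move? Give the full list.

0, 3, 6, 9, 12, 15, 18

Build the W/L table. Terminal = L. A non-terminal position is W if it has a move to some L; otherwise it is L.
n=0: no move → L
n=1: →0(L), so W
n=2: →0(L), so W
n=3: →2(W), 1(W) — all W, so L
n=4: →3(L), so W
n=5: →3(L), so W
n=6: →5(W), 4(W), 1(W) — all W, so L
n=7: →6(L), so W
n=8: →6(L), so W
n=9: →8(W), 7(W), 4(W), 1(W) — all W, so L
n=10: →9(L), so W
n=11: →9(L), so W
n=12: →11(W), 10(W), 7(W), 4(W) — all W, so L
n=13: →12(L), so W
n=14: →12(L), so W
n=15: →14(W), 13(W), 10(W), 7(W) — all W, so L
n=16: →15(L), so W
n=17: →15(L), so W
n=18: →17(W), 16(W), 13(W), 10(W) — all W, so L
n=19: →18(L), so W
Reading off the rows marked L gives the requested list; there are 7 such values of n.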